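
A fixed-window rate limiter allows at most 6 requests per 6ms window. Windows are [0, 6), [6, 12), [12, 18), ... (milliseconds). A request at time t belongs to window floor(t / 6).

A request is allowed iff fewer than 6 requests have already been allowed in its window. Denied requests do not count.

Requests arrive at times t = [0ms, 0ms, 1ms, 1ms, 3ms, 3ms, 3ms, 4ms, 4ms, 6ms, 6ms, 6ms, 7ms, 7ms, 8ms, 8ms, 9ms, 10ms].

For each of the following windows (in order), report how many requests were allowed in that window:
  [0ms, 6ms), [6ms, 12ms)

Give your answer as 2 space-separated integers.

Answer: 6 6

Derivation:
Processing requests:
  req#1 t=0ms (window 0): ALLOW
  req#2 t=0ms (window 0): ALLOW
  req#3 t=1ms (window 0): ALLOW
  req#4 t=1ms (window 0): ALLOW
  req#5 t=3ms (window 0): ALLOW
  req#6 t=3ms (window 0): ALLOW
  req#7 t=3ms (window 0): DENY
  req#8 t=4ms (window 0): DENY
  req#9 t=4ms (window 0): DENY
  req#10 t=6ms (window 1): ALLOW
  req#11 t=6ms (window 1): ALLOW
  req#12 t=6ms (window 1): ALLOW
  req#13 t=7ms (window 1): ALLOW
  req#14 t=7ms (window 1): ALLOW
  req#15 t=8ms (window 1): ALLOW
  req#16 t=8ms (window 1): DENY
  req#17 t=9ms (window 1): DENY
  req#18 t=10ms (window 1): DENY

Allowed counts by window: 6 6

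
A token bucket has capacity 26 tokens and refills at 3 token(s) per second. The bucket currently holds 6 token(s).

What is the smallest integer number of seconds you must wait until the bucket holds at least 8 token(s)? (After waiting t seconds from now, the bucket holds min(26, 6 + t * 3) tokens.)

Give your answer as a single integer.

Answer: 1

Derivation:
Need 6 + t * 3 >= 8, so t >= 2/3.
Smallest integer t = ceil(2/3) = 1.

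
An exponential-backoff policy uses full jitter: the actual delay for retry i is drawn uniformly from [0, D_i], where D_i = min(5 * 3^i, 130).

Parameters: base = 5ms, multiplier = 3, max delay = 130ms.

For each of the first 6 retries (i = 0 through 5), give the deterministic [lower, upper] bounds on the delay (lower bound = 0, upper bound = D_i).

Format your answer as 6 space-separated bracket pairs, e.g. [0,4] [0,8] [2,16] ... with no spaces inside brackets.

Computing bounds per retry:
  i=0: D_i=min(5*3^0,130)=5, bounds=[0,5]
  i=1: D_i=min(5*3^1,130)=15, bounds=[0,15]
  i=2: D_i=min(5*3^2,130)=45, bounds=[0,45]
  i=3: D_i=min(5*3^3,130)=130, bounds=[0,130]
  i=4: D_i=min(5*3^4,130)=130, bounds=[0,130]
  i=5: D_i=min(5*3^5,130)=130, bounds=[0,130]

Answer: [0,5] [0,15] [0,45] [0,130] [0,130] [0,130]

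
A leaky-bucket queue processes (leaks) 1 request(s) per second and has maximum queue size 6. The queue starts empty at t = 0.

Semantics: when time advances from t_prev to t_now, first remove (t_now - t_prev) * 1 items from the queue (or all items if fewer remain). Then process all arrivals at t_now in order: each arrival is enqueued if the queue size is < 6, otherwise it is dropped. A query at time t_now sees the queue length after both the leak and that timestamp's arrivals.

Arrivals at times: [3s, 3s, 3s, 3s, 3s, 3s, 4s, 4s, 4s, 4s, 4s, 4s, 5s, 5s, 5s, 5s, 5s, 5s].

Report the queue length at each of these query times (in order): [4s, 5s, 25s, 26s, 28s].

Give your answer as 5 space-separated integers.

Answer: 6 6 0 0 0

Derivation:
Queue lengths at query times:
  query t=4s: backlog = 6
  query t=5s: backlog = 6
  query t=25s: backlog = 0
  query t=26s: backlog = 0
  query t=28s: backlog = 0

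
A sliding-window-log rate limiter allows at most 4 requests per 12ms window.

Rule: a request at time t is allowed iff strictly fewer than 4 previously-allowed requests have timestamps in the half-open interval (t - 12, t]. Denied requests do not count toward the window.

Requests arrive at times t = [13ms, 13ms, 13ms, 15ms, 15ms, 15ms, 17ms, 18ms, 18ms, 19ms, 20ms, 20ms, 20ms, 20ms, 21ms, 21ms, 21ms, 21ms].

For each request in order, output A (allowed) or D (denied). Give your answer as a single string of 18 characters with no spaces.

Answer: AAAADDDDDDDDDDDDDD

Derivation:
Tracking allowed requests in the window:
  req#1 t=13ms: ALLOW
  req#2 t=13ms: ALLOW
  req#3 t=13ms: ALLOW
  req#4 t=15ms: ALLOW
  req#5 t=15ms: DENY
  req#6 t=15ms: DENY
  req#7 t=17ms: DENY
  req#8 t=18ms: DENY
  req#9 t=18ms: DENY
  req#10 t=19ms: DENY
  req#11 t=20ms: DENY
  req#12 t=20ms: DENY
  req#13 t=20ms: DENY
  req#14 t=20ms: DENY
  req#15 t=21ms: DENY
  req#16 t=21ms: DENY
  req#17 t=21ms: DENY
  req#18 t=21ms: DENY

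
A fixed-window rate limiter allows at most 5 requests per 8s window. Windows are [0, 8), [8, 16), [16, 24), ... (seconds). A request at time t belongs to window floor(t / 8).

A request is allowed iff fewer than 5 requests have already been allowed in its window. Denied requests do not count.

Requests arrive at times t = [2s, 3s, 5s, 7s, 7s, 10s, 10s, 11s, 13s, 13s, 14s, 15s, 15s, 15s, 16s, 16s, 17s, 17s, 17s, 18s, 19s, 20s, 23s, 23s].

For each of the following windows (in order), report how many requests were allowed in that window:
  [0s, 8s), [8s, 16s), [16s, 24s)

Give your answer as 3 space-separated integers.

Answer: 5 5 5

Derivation:
Processing requests:
  req#1 t=2s (window 0): ALLOW
  req#2 t=3s (window 0): ALLOW
  req#3 t=5s (window 0): ALLOW
  req#4 t=7s (window 0): ALLOW
  req#5 t=7s (window 0): ALLOW
  req#6 t=10s (window 1): ALLOW
  req#7 t=10s (window 1): ALLOW
  req#8 t=11s (window 1): ALLOW
  req#9 t=13s (window 1): ALLOW
  req#10 t=13s (window 1): ALLOW
  req#11 t=14s (window 1): DENY
  req#12 t=15s (window 1): DENY
  req#13 t=15s (window 1): DENY
  req#14 t=15s (window 1): DENY
  req#15 t=16s (window 2): ALLOW
  req#16 t=16s (window 2): ALLOW
  req#17 t=17s (window 2): ALLOW
  req#18 t=17s (window 2): ALLOW
  req#19 t=17s (window 2): ALLOW
  req#20 t=18s (window 2): DENY
  req#21 t=19s (window 2): DENY
  req#22 t=20s (window 2): DENY
  req#23 t=23s (window 2): DENY
  req#24 t=23s (window 2): DENY

Allowed counts by window: 5 5 5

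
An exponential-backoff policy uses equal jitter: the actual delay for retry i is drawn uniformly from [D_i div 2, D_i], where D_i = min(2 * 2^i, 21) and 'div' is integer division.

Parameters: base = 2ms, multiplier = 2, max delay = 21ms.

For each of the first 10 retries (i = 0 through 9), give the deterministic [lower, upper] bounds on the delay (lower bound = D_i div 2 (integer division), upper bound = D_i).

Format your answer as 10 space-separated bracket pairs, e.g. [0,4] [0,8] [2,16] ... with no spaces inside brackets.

Answer: [1,2] [2,4] [4,8] [8,16] [10,21] [10,21] [10,21] [10,21] [10,21] [10,21]

Derivation:
Computing bounds per retry:
  i=0: D_i=min(2*2^0,21)=2, bounds=[1,2]
  i=1: D_i=min(2*2^1,21)=4, bounds=[2,4]
  i=2: D_i=min(2*2^2,21)=8, bounds=[4,8]
  i=3: D_i=min(2*2^3,21)=16, bounds=[8,16]
  i=4: D_i=min(2*2^4,21)=21, bounds=[10,21]
  i=5: D_i=min(2*2^5,21)=21, bounds=[10,21]
  i=6: D_i=min(2*2^6,21)=21, bounds=[10,21]
  i=7: D_i=min(2*2^7,21)=21, bounds=[10,21]
  i=8: D_i=min(2*2^8,21)=21, bounds=[10,21]
  i=9: D_i=min(2*2^9,21)=21, bounds=[10,21]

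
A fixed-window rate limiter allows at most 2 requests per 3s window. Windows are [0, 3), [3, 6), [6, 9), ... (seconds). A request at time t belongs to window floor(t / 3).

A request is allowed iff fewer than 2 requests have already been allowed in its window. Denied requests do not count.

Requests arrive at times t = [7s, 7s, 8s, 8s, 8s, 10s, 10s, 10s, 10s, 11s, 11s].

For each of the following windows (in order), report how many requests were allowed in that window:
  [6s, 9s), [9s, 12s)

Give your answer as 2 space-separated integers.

Answer: 2 2

Derivation:
Processing requests:
  req#1 t=7s (window 2): ALLOW
  req#2 t=7s (window 2): ALLOW
  req#3 t=8s (window 2): DENY
  req#4 t=8s (window 2): DENY
  req#5 t=8s (window 2): DENY
  req#6 t=10s (window 3): ALLOW
  req#7 t=10s (window 3): ALLOW
  req#8 t=10s (window 3): DENY
  req#9 t=10s (window 3): DENY
  req#10 t=11s (window 3): DENY
  req#11 t=11s (window 3): DENY

Allowed counts by window: 2 2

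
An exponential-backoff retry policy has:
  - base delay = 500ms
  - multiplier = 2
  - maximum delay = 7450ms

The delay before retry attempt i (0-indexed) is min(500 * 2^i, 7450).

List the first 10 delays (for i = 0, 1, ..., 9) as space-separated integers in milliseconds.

Computing each delay:
  i=0: min(500*2^0, 7450) = 500
  i=1: min(500*2^1, 7450) = 1000
  i=2: min(500*2^2, 7450) = 2000
  i=3: min(500*2^3, 7450) = 4000
  i=4: min(500*2^4, 7450) = 7450
  i=5: min(500*2^5, 7450) = 7450
  i=6: min(500*2^6, 7450) = 7450
  i=7: min(500*2^7, 7450) = 7450
  i=8: min(500*2^8, 7450) = 7450
  i=9: min(500*2^9, 7450) = 7450

Answer: 500 1000 2000 4000 7450 7450 7450 7450 7450 7450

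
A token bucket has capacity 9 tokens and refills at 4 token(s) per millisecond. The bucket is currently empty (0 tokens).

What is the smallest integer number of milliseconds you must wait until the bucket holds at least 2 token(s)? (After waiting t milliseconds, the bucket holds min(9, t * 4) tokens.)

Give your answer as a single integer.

Answer: 1

Derivation:
Need t * 4 >= 2, so t >= 2/4.
Smallest integer t = ceil(2/4) = 1.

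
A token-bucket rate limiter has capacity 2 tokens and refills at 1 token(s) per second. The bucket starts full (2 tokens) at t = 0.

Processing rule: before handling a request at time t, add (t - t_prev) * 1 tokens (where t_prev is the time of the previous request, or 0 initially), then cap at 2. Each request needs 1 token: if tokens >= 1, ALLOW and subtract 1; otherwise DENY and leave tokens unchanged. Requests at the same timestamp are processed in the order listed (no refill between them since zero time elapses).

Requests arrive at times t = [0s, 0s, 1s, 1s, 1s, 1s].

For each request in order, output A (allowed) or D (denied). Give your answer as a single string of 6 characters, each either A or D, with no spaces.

Answer: AAADDD

Derivation:
Simulating step by step:
  req#1 t=0s: ALLOW
  req#2 t=0s: ALLOW
  req#3 t=1s: ALLOW
  req#4 t=1s: DENY
  req#5 t=1s: DENY
  req#6 t=1s: DENY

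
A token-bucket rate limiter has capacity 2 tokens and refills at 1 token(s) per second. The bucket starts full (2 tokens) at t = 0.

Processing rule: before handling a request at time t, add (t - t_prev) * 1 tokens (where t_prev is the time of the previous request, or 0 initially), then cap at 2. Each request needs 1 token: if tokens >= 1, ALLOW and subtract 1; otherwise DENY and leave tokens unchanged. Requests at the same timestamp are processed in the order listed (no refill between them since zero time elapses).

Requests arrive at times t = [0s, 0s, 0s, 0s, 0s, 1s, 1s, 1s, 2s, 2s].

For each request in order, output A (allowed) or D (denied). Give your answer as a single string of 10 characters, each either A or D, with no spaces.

Simulating step by step:
  req#1 t=0s: ALLOW
  req#2 t=0s: ALLOW
  req#3 t=0s: DENY
  req#4 t=0s: DENY
  req#5 t=0s: DENY
  req#6 t=1s: ALLOW
  req#7 t=1s: DENY
  req#8 t=1s: DENY
  req#9 t=2s: ALLOW
  req#10 t=2s: DENY

Answer: AADDDADDAD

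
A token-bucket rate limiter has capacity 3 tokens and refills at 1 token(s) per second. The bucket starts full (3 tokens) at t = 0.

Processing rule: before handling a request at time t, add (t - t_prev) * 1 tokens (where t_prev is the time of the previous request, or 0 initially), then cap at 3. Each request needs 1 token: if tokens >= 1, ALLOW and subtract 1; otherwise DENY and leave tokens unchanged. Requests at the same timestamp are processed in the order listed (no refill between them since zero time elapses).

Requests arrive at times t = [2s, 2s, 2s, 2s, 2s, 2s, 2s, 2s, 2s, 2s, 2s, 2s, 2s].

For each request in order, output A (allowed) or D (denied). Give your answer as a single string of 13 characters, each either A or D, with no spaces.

Simulating step by step:
  req#1 t=2s: ALLOW
  req#2 t=2s: ALLOW
  req#3 t=2s: ALLOW
  req#4 t=2s: DENY
  req#5 t=2s: DENY
  req#6 t=2s: DENY
  req#7 t=2s: DENY
  req#8 t=2s: DENY
  req#9 t=2s: DENY
  req#10 t=2s: DENY
  req#11 t=2s: DENY
  req#12 t=2s: DENY
  req#13 t=2s: DENY

Answer: AAADDDDDDDDDD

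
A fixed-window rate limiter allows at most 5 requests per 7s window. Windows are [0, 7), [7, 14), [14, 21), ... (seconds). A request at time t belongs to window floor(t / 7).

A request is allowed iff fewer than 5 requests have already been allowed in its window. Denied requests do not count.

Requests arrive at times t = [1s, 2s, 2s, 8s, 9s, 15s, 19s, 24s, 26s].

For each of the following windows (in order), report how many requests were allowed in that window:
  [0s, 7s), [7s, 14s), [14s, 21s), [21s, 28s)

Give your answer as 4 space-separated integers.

Processing requests:
  req#1 t=1s (window 0): ALLOW
  req#2 t=2s (window 0): ALLOW
  req#3 t=2s (window 0): ALLOW
  req#4 t=8s (window 1): ALLOW
  req#5 t=9s (window 1): ALLOW
  req#6 t=15s (window 2): ALLOW
  req#7 t=19s (window 2): ALLOW
  req#8 t=24s (window 3): ALLOW
  req#9 t=26s (window 3): ALLOW

Allowed counts by window: 3 2 2 2

Answer: 3 2 2 2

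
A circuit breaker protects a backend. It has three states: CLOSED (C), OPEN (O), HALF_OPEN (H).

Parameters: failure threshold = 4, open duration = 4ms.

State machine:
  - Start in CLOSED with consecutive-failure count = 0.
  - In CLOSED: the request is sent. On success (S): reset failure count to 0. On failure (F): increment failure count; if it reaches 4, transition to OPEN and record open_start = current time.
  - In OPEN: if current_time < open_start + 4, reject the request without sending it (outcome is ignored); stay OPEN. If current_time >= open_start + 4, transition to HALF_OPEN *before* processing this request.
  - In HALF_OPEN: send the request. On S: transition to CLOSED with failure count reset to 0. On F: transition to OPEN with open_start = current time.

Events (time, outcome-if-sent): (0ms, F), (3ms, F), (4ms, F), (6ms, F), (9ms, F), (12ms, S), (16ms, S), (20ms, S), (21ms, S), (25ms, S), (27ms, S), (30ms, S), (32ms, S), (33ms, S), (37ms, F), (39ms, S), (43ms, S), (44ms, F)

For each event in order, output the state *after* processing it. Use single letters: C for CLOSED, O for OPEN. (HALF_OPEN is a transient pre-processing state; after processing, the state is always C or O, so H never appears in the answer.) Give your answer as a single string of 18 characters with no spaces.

State after each event:
  event#1 t=0ms outcome=F: state=CLOSED
  event#2 t=3ms outcome=F: state=CLOSED
  event#3 t=4ms outcome=F: state=CLOSED
  event#4 t=6ms outcome=F: state=OPEN
  event#5 t=9ms outcome=F: state=OPEN
  event#6 t=12ms outcome=S: state=CLOSED
  event#7 t=16ms outcome=S: state=CLOSED
  event#8 t=20ms outcome=S: state=CLOSED
  event#9 t=21ms outcome=S: state=CLOSED
  event#10 t=25ms outcome=S: state=CLOSED
  event#11 t=27ms outcome=S: state=CLOSED
  event#12 t=30ms outcome=S: state=CLOSED
  event#13 t=32ms outcome=S: state=CLOSED
  event#14 t=33ms outcome=S: state=CLOSED
  event#15 t=37ms outcome=F: state=CLOSED
  event#16 t=39ms outcome=S: state=CLOSED
  event#17 t=43ms outcome=S: state=CLOSED
  event#18 t=44ms outcome=F: state=CLOSED

Answer: CCCOOCCCCCCCCCCCCC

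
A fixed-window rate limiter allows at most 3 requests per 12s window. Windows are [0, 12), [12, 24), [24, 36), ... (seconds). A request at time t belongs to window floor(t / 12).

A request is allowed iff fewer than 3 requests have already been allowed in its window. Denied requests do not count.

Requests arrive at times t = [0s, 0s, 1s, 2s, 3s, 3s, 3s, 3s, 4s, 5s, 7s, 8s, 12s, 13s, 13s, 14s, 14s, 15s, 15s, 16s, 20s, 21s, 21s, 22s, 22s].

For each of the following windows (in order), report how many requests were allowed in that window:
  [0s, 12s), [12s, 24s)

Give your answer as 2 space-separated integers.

Answer: 3 3

Derivation:
Processing requests:
  req#1 t=0s (window 0): ALLOW
  req#2 t=0s (window 0): ALLOW
  req#3 t=1s (window 0): ALLOW
  req#4 t=2s (window 0): DENY
  req#5 t=3s (window 0): DENY
  req#6 t=3s (window 0): DENY
  req#7 t=3s (window 0): DENY
  req#8 t=3s (window 0): DENY
  req#9 t=4s (window 0): DENY
  req#10 t=5s (window 0): DENY
  req#11 t=7s (window 0): DENY
  req#12 t=8s (window 0): DENY
  req#13 t=12s (window 1): ALLOW
  req#14 t=13s (window 1): ALLOW
  req#15 t=13s (window 1): ALLOW
  req#16 t=14s (window 1): DENY
  req#17 t=14s (window 1): DENY
  req#18 t=15s (window 1): DENY
  req#19 t=15s (window 1): DENY
  req#20 t=16s (window 1): DENY
  req#21 t=20s (window 1): DENY
  req#22 t=21s (window 1): DENY
  req#23 t=21s (window 1): DENY
  req#24 t=22s (window 1): DENY
  req#25 t=22s (window 1): DENY

Allowed counts by window: 3 3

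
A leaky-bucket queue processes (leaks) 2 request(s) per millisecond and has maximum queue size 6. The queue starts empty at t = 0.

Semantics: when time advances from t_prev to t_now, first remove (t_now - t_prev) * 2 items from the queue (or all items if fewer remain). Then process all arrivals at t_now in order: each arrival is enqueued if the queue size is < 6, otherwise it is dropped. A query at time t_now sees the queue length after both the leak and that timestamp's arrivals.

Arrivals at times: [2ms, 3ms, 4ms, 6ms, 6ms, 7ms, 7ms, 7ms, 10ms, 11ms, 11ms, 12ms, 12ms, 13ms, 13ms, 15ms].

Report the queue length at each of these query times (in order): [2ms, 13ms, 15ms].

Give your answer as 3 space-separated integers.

Queue lengths at query times:
  query t=2ms: backlog = 1
  query t=13ms: backlog = 2
  query t=15ms: backlog = 1

Answer: 1 2 1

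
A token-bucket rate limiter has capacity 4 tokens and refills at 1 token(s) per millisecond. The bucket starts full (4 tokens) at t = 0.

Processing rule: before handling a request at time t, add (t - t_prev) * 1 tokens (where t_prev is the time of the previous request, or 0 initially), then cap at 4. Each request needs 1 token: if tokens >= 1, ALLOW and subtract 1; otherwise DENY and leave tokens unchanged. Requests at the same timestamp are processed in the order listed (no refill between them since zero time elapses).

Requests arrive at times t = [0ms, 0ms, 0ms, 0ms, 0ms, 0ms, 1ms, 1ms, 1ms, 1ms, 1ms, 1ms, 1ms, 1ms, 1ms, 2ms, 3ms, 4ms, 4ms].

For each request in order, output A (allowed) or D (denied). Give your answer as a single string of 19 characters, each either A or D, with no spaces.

Answer: AAAADDADDDDDDDDAAAD

Derivation:
Simulating step by step:
  req#1 t=0ms: ALLOW
  req#2 t=0ms: ALLOW
  req#3 t=0ms: ALLOW
  req#4 t=0ms: ALLOW
  req#5 t=0ms: DENY
  req#6 t=0ms: DENY
  req#7 t=1ms: ALLOW
  req#8 t=1ms: DENY
  req#9 t=1ms: DENY
  req#10 t=1ms: DENY
  req#11 t=1ms: DENY
  req#12 t=1ms: DENY
  req#13 t=1ms: DENY
  req#14 t=1ms: DENY
  req#15 t=1ms: DENY
  req#16 t=2ms: ALLOW
  req#17 t=3ms: ALLOW
  req#18 t=4ms: ALLOW
  req#19 t=4ms: DENY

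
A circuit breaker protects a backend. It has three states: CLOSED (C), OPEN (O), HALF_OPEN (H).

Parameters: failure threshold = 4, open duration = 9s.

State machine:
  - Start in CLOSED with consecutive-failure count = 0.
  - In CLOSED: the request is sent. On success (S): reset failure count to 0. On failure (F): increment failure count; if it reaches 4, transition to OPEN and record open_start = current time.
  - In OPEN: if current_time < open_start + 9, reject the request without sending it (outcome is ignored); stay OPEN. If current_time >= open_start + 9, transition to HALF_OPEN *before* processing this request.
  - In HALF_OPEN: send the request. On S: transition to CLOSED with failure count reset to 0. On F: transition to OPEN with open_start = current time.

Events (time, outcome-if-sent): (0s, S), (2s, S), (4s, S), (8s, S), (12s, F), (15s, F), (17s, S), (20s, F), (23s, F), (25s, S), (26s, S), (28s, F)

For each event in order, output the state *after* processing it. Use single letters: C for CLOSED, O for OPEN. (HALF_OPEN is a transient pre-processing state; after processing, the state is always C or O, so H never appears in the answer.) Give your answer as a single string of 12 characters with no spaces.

Answer: CCCCCCCCCCCC

Derivation:
State after each event:
  event#1 t=0s outcome=S: state=CLOSED
  event#2 t=2s outcome=S: state=CLOSED
  event#3 t=4s outcome=S: state=CLOSED
  event#4 t=8s outcome=S: state=CLOSED
  event#5 t=12s outcome=F: state=CLOSED
  event#6 t=15s outcome=F: state=CLOSED
  event#7 t=17s outcome=S: state=CLOSED
  event#8 t=20s outcome=F: state=CLOSED
  event#9 t=23s outcome=F: state=CLOSED
  event#10 t=25s outcome=S: state=CLOSED
  event#11 t=26s outcome=S: state=CLOSED
  event#12 t=28s outcome=F: state=CLOSED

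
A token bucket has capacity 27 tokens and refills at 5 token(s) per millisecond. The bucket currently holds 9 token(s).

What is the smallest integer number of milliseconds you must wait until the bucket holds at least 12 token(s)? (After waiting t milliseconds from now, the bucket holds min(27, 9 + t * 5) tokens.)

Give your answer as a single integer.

Need 9 + t * 5 >= 12, so t >= 3/5.
Smallest integer t = ceil(3/5) = 1.

Answer: 1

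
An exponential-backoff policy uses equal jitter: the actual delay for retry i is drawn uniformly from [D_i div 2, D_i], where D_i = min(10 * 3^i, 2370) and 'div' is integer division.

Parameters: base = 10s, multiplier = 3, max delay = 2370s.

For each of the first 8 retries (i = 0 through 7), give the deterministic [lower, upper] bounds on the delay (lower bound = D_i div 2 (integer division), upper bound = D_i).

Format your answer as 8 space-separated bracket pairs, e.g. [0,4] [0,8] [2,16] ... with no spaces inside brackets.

Answer: [5,10] [15,30] [45,90] [135,270] [405,810] [1185,2370] [1185,2370] [1185,2370]

Derivation:
Computing bounds per retry:
  i=0: D_i=min(10*3^0,2370)=10, bounds=[5,10]
  i=1: D_i=min(10*3^1,2370)=30, bounds=[15,30]
  i=2: D_i=min(10*3^2,2370)=90, bounds=[45,90]
  i=3: D_i=min(10*3^3,2370)=270, bounds=[135,270]
  i=4: D_i=min(10*3^4,2370)=810, bounds=[405,810]
  i=5: D_i=min(10*3^5,2370)=2370, bounds=[1185,2370]
  i=6: D_i=min(10*3^6,2370)=2370, bounds=[1185,2370]
  i=7: D_i=min(10*3^7,2370)=2370, bounds=[1185,2370]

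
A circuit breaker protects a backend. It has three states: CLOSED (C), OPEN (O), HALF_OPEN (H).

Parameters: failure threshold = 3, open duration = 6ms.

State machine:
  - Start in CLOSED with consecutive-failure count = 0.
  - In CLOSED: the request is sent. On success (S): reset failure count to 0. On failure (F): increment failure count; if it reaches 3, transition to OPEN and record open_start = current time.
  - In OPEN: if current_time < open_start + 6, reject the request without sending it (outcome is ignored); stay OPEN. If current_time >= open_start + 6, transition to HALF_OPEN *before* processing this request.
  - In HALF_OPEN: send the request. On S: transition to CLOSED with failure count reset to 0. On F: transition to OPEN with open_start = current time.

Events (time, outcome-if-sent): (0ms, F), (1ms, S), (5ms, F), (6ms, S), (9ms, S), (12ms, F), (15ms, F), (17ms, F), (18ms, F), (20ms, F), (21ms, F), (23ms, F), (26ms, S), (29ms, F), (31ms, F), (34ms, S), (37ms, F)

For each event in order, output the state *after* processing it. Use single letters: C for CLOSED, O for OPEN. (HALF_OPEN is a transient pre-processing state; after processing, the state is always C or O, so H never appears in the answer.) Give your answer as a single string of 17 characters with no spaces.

Answer: CCCCCCCOOOOOOOOOO

Derivation:
State after each event:
  event#1 t=0ms outcome=F: state=CLOSED
  event#2 t=1ms outcome=S: state=CLOSED
  event#3 t=5ms outcome=F: state=CLOSED
  event#4 t=6ms outcome=S: state=CLOSED
  event#5 t=9ms outcome=S: state=CLOSED
  event#6 t=12ms outcome=F: state=CLOSED
  event#7 t=15ms outcome=F: state=CLOSED
  event#8 t=17ms outcome=F: state=OPEN
  event#9 t=18ms outcome=F: state=OPEN
  event#10 t=20ms outcome=F: state=OPEN
  event#11 t=21ms outcome=F: state=OPEN
  event#12 t=23ms outcome=F: state=OPEN
  event#13 t=26ms outcome=S: state=OPEN
  event#14 t=29ms outcome=F: state=OPEN
  event#15 t=31ms outcome=F: state=OPEN
  event#16 t=34ms outcome=S: state=OPEN
  event#17 t=37ms outcome=F: state=OPEN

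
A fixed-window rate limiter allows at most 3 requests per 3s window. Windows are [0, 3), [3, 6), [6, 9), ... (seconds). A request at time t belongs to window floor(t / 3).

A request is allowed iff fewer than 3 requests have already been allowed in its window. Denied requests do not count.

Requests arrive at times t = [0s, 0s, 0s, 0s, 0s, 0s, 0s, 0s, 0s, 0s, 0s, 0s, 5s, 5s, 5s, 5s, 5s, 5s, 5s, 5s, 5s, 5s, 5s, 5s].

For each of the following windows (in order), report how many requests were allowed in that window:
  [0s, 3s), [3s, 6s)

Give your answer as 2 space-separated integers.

Processing requests:
  req#1 t=0s (window 0): ALLOW
  req#2 t=0s (window 0): ALLOW
  req#3 t=0s (window 0): ALLOW
  req#4 t=0s (window 0): DENY
  req#5 t=0s (window 0): DENY
  req#6 t=0s (window 0): DENY
  req#7 t=0s (window 0): DENY
  req#8 t=0s (window 0): DENY
  req#9 t=0s (window 0): DENY
  req#10 t=0s (window 0): DENY
  req#11 t=0s (window 0): DENY
  req#12 t=0s (window 0): DENY
  req#13 t=5s (window 1): ALLOW
  req#14 t=5s (window 1): ALLOW
  req#15 t=5s (window 1): ALLOW
  req#16 t=5s (window 1): DENY
  req#17 t=5s (window 1): DENY
  req#18 t=5s (window 1): DENY
  req#19 t=5s (window 1): DENY
  req#20 t=5s (window 1): DENY
  req#21 t=5s (window 1): DENY
  req#22 t=5s (window 1): DENY
  req#23 t=5s (window 1): DENY
  req#24 t=5s (window 1): DENY

Allowed counts by window: 3 3

Answer: 3 3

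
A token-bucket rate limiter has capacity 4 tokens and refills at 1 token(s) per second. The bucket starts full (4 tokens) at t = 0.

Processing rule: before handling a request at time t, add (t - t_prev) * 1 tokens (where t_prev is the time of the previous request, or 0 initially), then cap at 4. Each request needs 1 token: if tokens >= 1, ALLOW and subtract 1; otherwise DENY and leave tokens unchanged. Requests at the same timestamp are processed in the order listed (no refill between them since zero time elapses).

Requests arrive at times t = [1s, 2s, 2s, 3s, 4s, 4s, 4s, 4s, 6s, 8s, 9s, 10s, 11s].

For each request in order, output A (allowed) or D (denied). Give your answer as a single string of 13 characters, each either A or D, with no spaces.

Simulating step by step:
  req#1 t=1s: ALLOW
  req#2 t=2s: ALLOW
  req#3 t=2s: ALLOW
  req#4 t=3s: ALLOW
  req#5 t=4s: ALLOW
  req#6 t=4s: ALLOW
  req#7 t=4s: ALLOW
  req#8 t=4s: DENY
  req#9 t=6s: ALLOW
  req#10 t=8s: ALLOW
  req#11 t=9s: ALLOW
  req#12 t=10s: ALLOW
  req#13 t=11s: ALLOW

Answer: AAAAAAADAAAAA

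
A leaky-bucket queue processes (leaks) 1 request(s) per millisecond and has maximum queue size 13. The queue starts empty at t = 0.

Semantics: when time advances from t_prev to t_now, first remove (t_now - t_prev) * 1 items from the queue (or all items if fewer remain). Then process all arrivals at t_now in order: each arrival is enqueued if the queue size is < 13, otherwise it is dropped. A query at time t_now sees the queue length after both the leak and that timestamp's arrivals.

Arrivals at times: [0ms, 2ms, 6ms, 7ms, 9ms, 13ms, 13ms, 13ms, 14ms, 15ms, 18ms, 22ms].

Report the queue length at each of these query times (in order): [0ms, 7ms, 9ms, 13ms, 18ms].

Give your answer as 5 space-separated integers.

Answer: 1 1 1 3 1

Derivation:
Queue lengths at query times:
  query t=0ms: backlog = 1
  query t=7ms: backlog = 1
  query t=9ms: backlog = 1
  query t=13ms: backlog = 3
  query t=18ms: backlog = 1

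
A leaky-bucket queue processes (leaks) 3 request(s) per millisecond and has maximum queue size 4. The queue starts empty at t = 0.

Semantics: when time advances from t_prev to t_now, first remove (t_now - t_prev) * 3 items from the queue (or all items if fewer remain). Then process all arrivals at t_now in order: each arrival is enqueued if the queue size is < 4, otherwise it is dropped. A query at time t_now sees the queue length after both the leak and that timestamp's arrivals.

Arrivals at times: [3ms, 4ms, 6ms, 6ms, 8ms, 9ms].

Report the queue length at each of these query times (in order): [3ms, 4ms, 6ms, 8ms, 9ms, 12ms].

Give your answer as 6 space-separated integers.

Answer: 1 1 2 1 1 0

Derivation:
Queue lengths at query times:
  query t=3ms: backlog = 1
  query t=4ms: backlog = 1
  query t=6ms: backlog = 2
  query t=8ms: backlog = 1
  query t=9ms: backlog = 1
  query t=12ms: backlog = 0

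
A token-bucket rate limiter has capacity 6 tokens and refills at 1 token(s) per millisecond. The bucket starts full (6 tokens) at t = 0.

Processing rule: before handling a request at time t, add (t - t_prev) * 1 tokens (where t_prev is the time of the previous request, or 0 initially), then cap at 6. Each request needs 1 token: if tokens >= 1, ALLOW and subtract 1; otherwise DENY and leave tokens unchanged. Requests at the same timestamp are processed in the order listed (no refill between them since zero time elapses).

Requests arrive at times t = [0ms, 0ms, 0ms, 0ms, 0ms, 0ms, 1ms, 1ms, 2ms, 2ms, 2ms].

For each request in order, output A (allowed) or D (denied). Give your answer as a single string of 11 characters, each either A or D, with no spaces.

Simulating step by step:
  req#1 t=0ms: ALLOW
  req#2 t=0ms: ALLOW
  req#3 t=0ms: ALLOW
  req#4 t=0ms: ALLOW
  req#5 t=0ms: ALLOW
  req#6 t=0ms: ALLOW
  req#7 t=1ms: ALLOW
  req#8 t=1ms: DENY
  req#9 t=2ms: ALLOW
  req#10 t=2ms: DENY
  req#11 t=2ms: DENY

Answer: AAAAAAADADD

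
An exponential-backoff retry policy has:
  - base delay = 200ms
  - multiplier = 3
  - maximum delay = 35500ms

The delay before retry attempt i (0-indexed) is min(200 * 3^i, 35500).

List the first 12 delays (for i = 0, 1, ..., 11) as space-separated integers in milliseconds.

Computing each delay:
  i=0: min(200*3^0, 35500) = 200
  i=1: min(200*3^1, 35500) = 600
  i=2: min(200*3^2, 35500) = 1800
  i=3: min(200*3^3, 35500) = 5400
  i=4: min(200*3^4, 35500) = 16200
  i=5: min(200*3^5, 35500) = 35500
  i=6: min(200*3^6, 35500) = 35500
  i=7: min(200*3^7, 35500) = 35500
  i=8: min(200*3^8, 35500) = 35500
  i=9: min(200*3^9, 35500) = 35500
  i=10: min(200*3^10, 35500) = 35500
  i=11: min(200*3^11, 35500) = 35500

Answer: 200 600 1800 5400 16200 35500 35500 35500 35500 35500 35500 35500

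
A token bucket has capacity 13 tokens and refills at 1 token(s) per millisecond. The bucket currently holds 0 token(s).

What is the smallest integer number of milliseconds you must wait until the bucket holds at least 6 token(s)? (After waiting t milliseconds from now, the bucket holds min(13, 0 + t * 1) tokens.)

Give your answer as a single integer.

Need 0 + t * 1 >= 6, so t >= 6/1.
Smallest integer t = ceil(6/1) = 6.

Answer: 6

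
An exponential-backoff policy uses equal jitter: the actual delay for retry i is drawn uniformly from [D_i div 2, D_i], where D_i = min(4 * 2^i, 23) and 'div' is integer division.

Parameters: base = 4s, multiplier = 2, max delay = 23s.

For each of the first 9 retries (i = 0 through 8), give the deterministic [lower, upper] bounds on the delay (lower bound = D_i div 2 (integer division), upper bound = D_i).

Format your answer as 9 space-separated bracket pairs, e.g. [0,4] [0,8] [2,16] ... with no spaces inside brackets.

Computing bounds per retry:
  i=0: D_i=min(4*2^0,23)=4, bounds=[2,4]
  i=1: D_i=min(4*2^1,23)=8, bounds=[4,8]
  i=2: D_i=min(4*2^2,23)=16, bounds=[8,16]
  i=3: D_i=min(4*2^3,23)=23, bounds=[11,23]
  i=4: D_i=min(4*2^4,23)=23, bounds=[11,23]
  i=5: D_i=min(4*2^5,23)=23, bounds=[11,23]
  i=6: D_i=min(4*2^6,23)=23, bounds=[11,23]
  i=7: D_i=min(4*2^7,23)=23, bounds=[11,23]
  i=8: D_i=min(4*2^8,23)=23, bounds=[11,23]

Answer: [2,4] [4,8] [8,16] [11,23] [11,23] [11,23] [11,23] [11,23] [11,23]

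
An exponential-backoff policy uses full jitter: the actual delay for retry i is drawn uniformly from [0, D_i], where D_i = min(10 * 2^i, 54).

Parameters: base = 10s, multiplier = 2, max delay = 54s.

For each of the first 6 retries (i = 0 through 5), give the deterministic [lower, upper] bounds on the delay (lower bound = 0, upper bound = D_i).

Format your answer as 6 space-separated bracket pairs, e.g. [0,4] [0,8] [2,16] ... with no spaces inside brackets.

Computing bounds per retry:
  i=0: D_i=min(10*2^0,54)=10, bounds=[0,10]
  i=1: D_i=min(10*2^1,54)=20, bounds=[0,20]
  i=2: D_i=min(10*2^2,54)=40, bounds=[0,40]
  i=3: D_i=min(10*2^3,54)=54, bounds=[0,54]
  i=4: D_i=min(10*2^4,54)=54, bounds=[0,54]
  i=5: D_i=min(10*2^5,54)=54, bounds=[0,54]

Answer: [0,10] [0,20] [0,40] [0,54] [0,54] [0,54]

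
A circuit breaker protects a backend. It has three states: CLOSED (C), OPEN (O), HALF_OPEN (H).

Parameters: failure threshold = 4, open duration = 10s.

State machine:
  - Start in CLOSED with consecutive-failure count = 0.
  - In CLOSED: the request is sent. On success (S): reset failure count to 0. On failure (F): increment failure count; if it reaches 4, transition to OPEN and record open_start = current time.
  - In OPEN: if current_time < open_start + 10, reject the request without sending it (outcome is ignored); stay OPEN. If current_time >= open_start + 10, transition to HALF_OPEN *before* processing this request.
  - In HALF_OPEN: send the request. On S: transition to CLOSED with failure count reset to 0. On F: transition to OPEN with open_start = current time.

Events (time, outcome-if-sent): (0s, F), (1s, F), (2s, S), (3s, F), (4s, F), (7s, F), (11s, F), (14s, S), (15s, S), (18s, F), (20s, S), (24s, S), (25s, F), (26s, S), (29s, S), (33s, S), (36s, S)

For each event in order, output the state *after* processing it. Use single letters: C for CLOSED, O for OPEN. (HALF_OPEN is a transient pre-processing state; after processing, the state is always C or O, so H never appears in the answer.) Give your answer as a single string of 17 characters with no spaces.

State after each event:
  event#1 t=0s outcome=F: state=CLOSED
  event#2 t=1s outcome=F: state=CLOSED
  event#3 t=2s outcome=S: state=CLOSED
  event#4 t=3s outcome=F: state=CLOSED
  event#5 t=4s outcome=F: state=CLOSED
  event#6 t=7s outcome=F: state=CLOSED
  event#7 t=11s outcome=F: state=OPEN
  event#8 t=14s outcome=S: state=OPEN
  event#9 t=15s outcome=S: state=OPEN
  event#10 t=18s outcome=F: state=OPEN
  event#11 t=20s outcome=S: state=OPEN
  event#12 t=24s outcome=S: state=CLOSED
  event#13 t=25s outcome=F: state=CLOSED
  event#14 t=26s outcome=S: state=CLOSED
  event#15 t=29s outcome=S: state=CLOSED
  event#16 t=33s outcome=S: state=CLOSED
  event#17 t=36s outcome=S: state=CLOSED

Answer: CCCCCCOOOOOCCCCCC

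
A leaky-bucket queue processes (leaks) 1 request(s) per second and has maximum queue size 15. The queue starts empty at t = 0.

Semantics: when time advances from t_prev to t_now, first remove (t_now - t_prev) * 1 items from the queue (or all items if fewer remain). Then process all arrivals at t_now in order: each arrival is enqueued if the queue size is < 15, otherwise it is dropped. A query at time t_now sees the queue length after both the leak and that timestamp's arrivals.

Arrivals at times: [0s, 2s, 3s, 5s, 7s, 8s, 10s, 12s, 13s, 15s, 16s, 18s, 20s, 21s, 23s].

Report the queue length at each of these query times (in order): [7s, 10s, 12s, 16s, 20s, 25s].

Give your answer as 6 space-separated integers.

Queue lengths at query times:
  query t=7s: backlog = 1
  query t=10s: backlog = 1
  query t=12s: backlog = 1
  query t=16s: backlog = 1
  query t=20s: backlog = 1
  query t=25s: backlog = 0

Answer: 1 1 1 1 1 0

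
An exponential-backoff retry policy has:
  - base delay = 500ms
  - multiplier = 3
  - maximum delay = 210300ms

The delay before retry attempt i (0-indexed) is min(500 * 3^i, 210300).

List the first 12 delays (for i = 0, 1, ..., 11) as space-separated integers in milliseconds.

Computing each delay:
  i=0: min(500*3^0, 210300) = 500
  i=1: min(500*3^1, 210300) = 1500
  i=2: min(500*3^2, 210300) = 4500
  i=3: min(500*3^3, 210300) = 13500
  i=4: min(500*3^4, 210300) = 40500
  i=5: min(500*3^5, 210300) = 121500
  i=6: min(500*3^6, 210300) = 210300
  i=7: min(500*3^7, 210300) = 210300
  i=8: min(500*3^8, 210300) = 210300
  i=9: min(500*3^9, 210300) = 210300
  i=10: min(500*3^10, 210300) = 210300
  i=11: min(500*3^11, 210300) = 210300

Answer: 500 1500 4500 13500 40500 121500 210300 210300 210300 210300 210300 210300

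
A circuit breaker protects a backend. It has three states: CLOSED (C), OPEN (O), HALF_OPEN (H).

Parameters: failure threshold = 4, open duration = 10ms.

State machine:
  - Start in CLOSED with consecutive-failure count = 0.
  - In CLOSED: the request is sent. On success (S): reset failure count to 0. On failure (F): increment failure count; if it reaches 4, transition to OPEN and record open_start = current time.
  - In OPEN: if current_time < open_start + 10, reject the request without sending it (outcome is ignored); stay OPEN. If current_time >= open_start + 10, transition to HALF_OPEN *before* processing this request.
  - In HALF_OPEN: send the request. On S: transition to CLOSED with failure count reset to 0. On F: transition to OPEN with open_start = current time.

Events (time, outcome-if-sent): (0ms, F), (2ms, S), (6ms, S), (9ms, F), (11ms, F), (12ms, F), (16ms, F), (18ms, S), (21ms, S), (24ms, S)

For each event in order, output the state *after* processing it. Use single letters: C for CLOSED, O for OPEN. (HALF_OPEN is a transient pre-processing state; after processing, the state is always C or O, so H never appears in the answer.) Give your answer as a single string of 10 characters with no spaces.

State after each event:
  event#1 t=0ms outcome=F: state=CLOSED
  event#2 t=2ms outcome=S: state=CLOSED
  event#3 t=6ms outcome=S: state=CLOSED
  event#4 t=9ms outcome=F: state=CLOSED
  event#5 t=11ms outcome=F: state=CLOSED
  event#6 t=12ms outcome=F: state=CLOSED
  event#7 t=16ms outcome=F: state=OPEN
  event#8 t=18ms outcome=S: state=OPEN
  event#9 t=21ms outcome=S: state=OPEN
  event#10 t=24ms outcome=S: state=OPEN

Answer: CCCCCCOOOO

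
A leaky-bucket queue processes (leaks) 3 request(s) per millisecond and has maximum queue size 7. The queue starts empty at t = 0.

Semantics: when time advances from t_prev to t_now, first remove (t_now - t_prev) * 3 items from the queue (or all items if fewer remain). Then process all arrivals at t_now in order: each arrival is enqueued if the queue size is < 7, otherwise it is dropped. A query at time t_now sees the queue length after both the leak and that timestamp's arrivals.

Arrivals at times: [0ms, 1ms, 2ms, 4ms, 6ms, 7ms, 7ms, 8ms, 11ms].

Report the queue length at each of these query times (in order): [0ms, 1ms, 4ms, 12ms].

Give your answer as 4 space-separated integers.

Answer: 1 1 1 0

Derivation:
Queue lengths at query times:
  query t=0ms: backlog = 1
  query t=1ms: backlog = 1
  query t=4ms: backlog = 1
  query t=12ms: backlog = 0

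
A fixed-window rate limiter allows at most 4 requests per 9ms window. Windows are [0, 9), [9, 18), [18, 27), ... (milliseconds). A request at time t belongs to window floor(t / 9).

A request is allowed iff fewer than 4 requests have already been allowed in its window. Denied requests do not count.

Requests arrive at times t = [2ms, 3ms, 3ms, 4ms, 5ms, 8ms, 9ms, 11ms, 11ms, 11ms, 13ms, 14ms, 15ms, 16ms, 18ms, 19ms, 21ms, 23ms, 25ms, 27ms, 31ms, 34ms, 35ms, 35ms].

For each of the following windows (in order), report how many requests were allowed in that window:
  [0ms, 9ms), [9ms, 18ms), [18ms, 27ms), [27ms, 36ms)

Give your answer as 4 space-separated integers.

Processing requests:
  req#1 t=2ms (window 0): ALLOW
  req#2 t=3ms (window 0): ALLOW
  req#3 t=3ms (window 0): ALLOW
  req#4 t=4ms (window 0): ALLOW
  req#5 t=5ms (window 0): DENY
  req#6 t=8ms (window 0): DENY
  req#7 t=9ms (window 1): ALLOW
  req#8 t=11ms (window 1): ALLOW
  req#9 t=11ms (window 1): ALLOW
  req#10 t=11ms (window 1): ALLOW
  req#11 t=13ms (window 1): DENY
  req#12 t=14ms (window 1): DENY
  req#13 t=15ms (window 1): DENY
  req#14 t=16ms (window 1): DENY
  req#15 t=18ms (window 2): ALLOW
  req#16 t=19ms (window 2): ALLOW
  req#17 t=21ms (window 2): ALLOW
  req#18 t=23ms (window 2): ALLOW
  req#19 t=25ms (window 2): DENY
  req#20 t=27ms (window 3): ALLOW
  req#21 t=31ms (window 3): ALLOW
  req#22 t=34ms (window 3): ALLOW
  req#23 t=35ms (window 3): ALLOW
  req#24 t=35ms (window 3): DENY

Allowed counts by window: 4 4 4 4

Answer: 4 4 4 4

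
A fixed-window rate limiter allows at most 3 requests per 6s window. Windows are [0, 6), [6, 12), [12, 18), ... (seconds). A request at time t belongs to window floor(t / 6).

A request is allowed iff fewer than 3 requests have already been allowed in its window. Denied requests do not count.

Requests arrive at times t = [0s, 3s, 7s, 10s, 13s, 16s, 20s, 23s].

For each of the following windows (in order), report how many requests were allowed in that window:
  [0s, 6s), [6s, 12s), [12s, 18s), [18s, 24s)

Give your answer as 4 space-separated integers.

Processing requests:
  req#1 t=0s (window 0): ALLOW
  req#2 t=3s (window 0): ALLOW
  req#3 t=7s (window 1): ALLOW
  req#4 t=10s (window 1): ALLOW
  req#5 t=13s (window 2): ALLOW
  req#6 t=16s (window 2): ALLOW
  req#7 t=20s (window 3): ALLOW
  req#8 t=23s (window 3): ALLOW

Allowed counts by window: 2 2 2 2

Answer: 2 2 2 2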